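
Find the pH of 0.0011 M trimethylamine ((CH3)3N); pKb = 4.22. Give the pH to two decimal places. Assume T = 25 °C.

(CH3)3N + H2O ⇌ (CH3)3NH+ + OH-
Kb = 10^(−4.22) = 6.03 × 10^-5
Kb = x²/(0.0011 − x) = 6.03 × 10^-5
Here C₀/Kb ≈ 18.2, so the small-x approximation fails. Use the quadratic:
x = (−Kb + √(Kb² + 4·Kb·C₀))/2 = 2.29 × 10^-4 M
pOH = −log(2.29 × 10^-4) = 3.64; pH = 14.00 − 3.64 = 10.36

pH = 10.36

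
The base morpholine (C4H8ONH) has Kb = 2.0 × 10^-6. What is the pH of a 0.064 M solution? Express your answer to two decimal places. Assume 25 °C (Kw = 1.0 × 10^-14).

C4H8ONH + H2O ⇌ C4H8ONH2+ + OH-
Kb = [OH-]²/(0.064 − [OH-]) = 2.0 × 10^-6
Neglecting [OH-] in the denominator: [OH-] = √(2.0 × 10^-6 × 0.064) = 3.58 × 10^-4 M
([OH-]/C₀ = 0.56% < 5%, so the approximation holds.)
pOH = 3.45, so pH = 14.00 − pOH = 10.55

pH = 10.55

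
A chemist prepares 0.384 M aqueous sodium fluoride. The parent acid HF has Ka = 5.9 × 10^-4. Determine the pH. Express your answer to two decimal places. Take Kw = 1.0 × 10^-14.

pH = 8.41

F- is the conjugate base of the weak acid HF.
Kb = Kw/Ka = 1.0×10^-14 / 5.9 × 10^-4 = 1.69 × 10^-11
Kb = [OH-]²/(0.384 − [OH-]) = 1.69 × 10^-11
Since Kb ≪ C₀, [OH-] ≈ √(Kb·C₀) = 2.55 × 10^-6 M.
pOH = 5.59, so pH = 14.00 − pOH = 8.41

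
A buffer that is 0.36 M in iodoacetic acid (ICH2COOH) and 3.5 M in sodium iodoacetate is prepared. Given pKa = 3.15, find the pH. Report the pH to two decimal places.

Henderson–Hasselbalch: pH = pKa + log([ICH2COO-]/[ICH2COOH]) = 3.15 + log(3.5/0.36)
pH = 3.15 + (+0.988) = 4.14

pH = 4.14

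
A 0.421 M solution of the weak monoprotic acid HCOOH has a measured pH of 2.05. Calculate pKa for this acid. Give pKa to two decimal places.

pKa = 3.71

[H+] = 10^(-2.05) = 8.91 × 10^-3 M
At equilibrium [HA] = 0.421 − 8.91 × 10^-3 = 4.12 × 10^-1 M
Ka = [H+][A-]/[HA] = (8.91 × 10^-3)² / 4.12 × 10^-1 = 1.93 × 10^-4
pKa = -log(1.93 × 10^-4) = 3.71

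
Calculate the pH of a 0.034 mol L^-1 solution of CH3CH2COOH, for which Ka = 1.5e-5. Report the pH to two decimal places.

pH = 3.15

CH3CH2COOH ⇌ CH3CH2COO- + H+
From the ICE table, Ka = [H+]²/(0.034 − [H+]) = 1.5 × 10^-5.
Assume [H+] ≪ 0.034: [H+] ≈ √(1.5 × 10^-5 × 0.034) = 7.14 × 10^-4 M
Check: 2.1% ionized — well under 5%, approximation valid.
pH = −log[H+] = −log(7.14 × 10^-4) = 3.15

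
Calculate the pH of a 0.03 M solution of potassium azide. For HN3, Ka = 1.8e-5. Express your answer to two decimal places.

N3- is the conjugate base of the weak acid HN3.
Kb = Kw/Ka = 1.0×10^-14 / 1.8 × 10^-5 = 5.56 × 10^-10
From the ICE table, Kb = [OH-]²/(0.03 − [OH-]) = 5.56 × 10^-10.
Assume [OH-] ≪ 0.03: [OH-] ≈ √(5.56 × 10^-10 × 0.03) = 4.08 × 10^-6 M
([OH-]/C₀ = 0.014% < 5%, so the approximation holds.)
pOH = −log(4.08 × 10^-6) = 5.39; pH = 14.00 − 5.39 = 8.61

pH = 8.61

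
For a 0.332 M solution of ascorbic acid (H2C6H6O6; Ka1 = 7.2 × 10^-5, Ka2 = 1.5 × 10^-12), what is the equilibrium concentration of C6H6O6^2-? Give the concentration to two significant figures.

First ionization gives [H+] ≈ [HC6H6O6-] = 4.89 × 10^-3 M.
Second step: Ka2 = [H+][C6H6O6^2-]/[HC6H6O6-] ≈ [C6H6O6^2-] (since [H+] ≈ [HC6H6O6-]).
So [C6H6O6^2-] ≈ Ka2.

1.5 × 10^-12 M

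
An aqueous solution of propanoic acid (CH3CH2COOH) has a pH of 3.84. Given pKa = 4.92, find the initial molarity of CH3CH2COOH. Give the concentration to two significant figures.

C₀ = 1.9 × 10^-3 M

[H+] = 10^(-3.84) = 1.45 × 10^-4 M = x
Ka = 10^(−4.92) = 1.20 × 10^-5
Ka = x²/(C₀ − x) ⇒ C₀ = x + x²/Ka
C₀ = 1.45 × 10^-4 + (1.45 × 10^-4)²/(1.20 × 10^-5) = 1.90 × 10^-3 M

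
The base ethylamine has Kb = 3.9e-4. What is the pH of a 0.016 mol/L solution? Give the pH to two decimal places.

C2H5NH2 + H2O ⇌ C2H5NH3+ + OH-
From the ICE table, Kb = [OH-]²/(0.016 − [OH-]) = 3.9 × 10^-4.
[OH-] is not negligible relative to C₀; solve [OH-]² + 0.00039·[OH-] − 6.24e-06 = 0.
[OH-] = [−0.00039 + √(0.00039² + 2.5e-05)]/2 = 2.31 × 10^-3 M
pOH = −log(2.31 × 10^-3) = 2.64; pH = 14.00 − 2.64 = 11.36

pH = 11.36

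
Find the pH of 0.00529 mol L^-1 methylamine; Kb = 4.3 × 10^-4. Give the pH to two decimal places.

pH = 11.12

CH3NH2 + H2O ⇌ CH3NH3+ + OH-
Let x = [OH-] at equilibrium. Kb = x²/(0.00529 − x).
The 5% rule fails; solving x² + Kb·x − Kb·C₀ = 0 exactly:
x = [−0.00043 + √(0.00043² + 9.1e-06)]/2 = 1.31 × 10^-3 M
pOH = −log(1.31 × 10^-3) = 2.88; pH = 14.00 − 2.88 = 11.12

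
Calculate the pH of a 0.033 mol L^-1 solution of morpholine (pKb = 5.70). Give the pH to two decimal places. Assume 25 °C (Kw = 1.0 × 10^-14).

C4H8ONH + H2O ⇌ C4H8ONH2+ + OH-
Kb = 10^(−5.70) = 2.00 × 10^-6
Kb = x²/(0.033 − x) = 2.00 × 10^-6
Neglecting x in the denominator: x = √(2.00 × 10^-6 × 0.033) = 2.57 × 10^-4 M
(x/C₀ = 0.78% < 5%, so the approximation holds.)
pOH = 3.59, so pH = 14.00 − pOH = 10.41

pH = 10.41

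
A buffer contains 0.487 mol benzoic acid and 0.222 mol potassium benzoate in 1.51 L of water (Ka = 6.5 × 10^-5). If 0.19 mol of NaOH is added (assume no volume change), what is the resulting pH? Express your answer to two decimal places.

After neutralization: n(C6H5COOH) = 0.297 mol, n(C6H5COO-) = 0.412 mol.
pKa = −log(6.5 × 10^-5) = 4.187
pH = pKa + log(n_C6H5COO-/n_C6H5COOH) = 4.187 + log(0.412/0.297) = 4.187 + (+0.142)

pH = 4.33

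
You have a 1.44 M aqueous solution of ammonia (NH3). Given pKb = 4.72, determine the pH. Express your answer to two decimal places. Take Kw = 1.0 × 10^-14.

pH = 11.72

NH3 + H2O ⇌ NH4+ + OH-
Kb = 10^(−4.72) = 1.91 × 10^-5
From the ICE table, Kb = [OH-]²/(1.44 − [OH-]) = 1.91 × 10^-5.
Neglecting [OH-] in the denominator: [OH-] = √(1.91 × 10^-5 × 1.44) = 5.24 × 10^-3 M
([OH-]/C₀ = 0.36% < 5%, so the approximation holds.)
pOH = 2.28, so pH = 14.00 − pOH = 11.72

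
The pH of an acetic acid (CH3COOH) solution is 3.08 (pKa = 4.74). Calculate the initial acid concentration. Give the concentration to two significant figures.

[H+] = 10^(-3.08) = 8.32 × 10^-4 M = x
Ka = 10^(−4.74) = 1.82 × 10^-5
Ka = x²/(C₀ − x) ⇒ C₀ = x + x²/Ka
C₀ = 8.32 × 10^-4 + (8.32 × 10^-4)²/(1.82 × 10^-5) = 3.89 × 10^-2 M

C₀ = 3.9 × 10^-2 M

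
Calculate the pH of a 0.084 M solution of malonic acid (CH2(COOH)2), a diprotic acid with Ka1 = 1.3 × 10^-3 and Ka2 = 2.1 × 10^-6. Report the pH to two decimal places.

Ka1 ≫ Ka2, so treat the first dissociation as the only significant source of H+.
Ka1 = x²/(0.084 − x) = 1.3 × 10^-3
Solving the quadratic: x = (−Ka1 + √(Ka1² + 4·Ka1·C₀))/2 = 9.82 × 10^-3 M
pH = −log(9.82 × 10^-3) = 2.01

pH = 2.01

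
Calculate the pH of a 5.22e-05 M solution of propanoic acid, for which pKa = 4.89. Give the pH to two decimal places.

CH3CH2COOH ⇌ CH3CH2COO- + H+
Ka = 10^(−4.89) = 1.29 × 10^-5
Ka = x²/(5.22e-05 − x) = 1.29 × 10^-5
x is not negligible relative to C₀; solve x² + 1.29e-05·x − 6.73e-10 = 0.
x = [−1.29e-05 + √(1.29e-05² + 2.69e-09)]/2 = 2.03 × 10^-5 M
pH = −log[H+] = −log(2.03 × 10^-5) = 4.69

pH = 4.69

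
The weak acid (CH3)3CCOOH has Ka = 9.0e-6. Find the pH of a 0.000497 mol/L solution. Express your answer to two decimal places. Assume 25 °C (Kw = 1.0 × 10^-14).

(CH3)3CCOOH ⇌ (CH3)3CCOO- + H+
Ka = [H+]²/(0.000497 − [H+]) = 9.0 × 10^-6
[H+] is not negligible relative to C₀; solve [H+]² + 9e-06·[H+] − 4.47e-09 = 0.
[H+] = (−Ka + √(Ka² + 4·Ka·C₀))/2 = 6.25 × 10^-5 M
pH = −log[H+] = −log(6.25 × 10^-5) = 4.20

pH = 4.20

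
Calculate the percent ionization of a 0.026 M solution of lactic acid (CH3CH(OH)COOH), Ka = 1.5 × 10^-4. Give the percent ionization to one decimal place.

CH3CH(OH)COOH ⇌ CH3CH(OH)COO- + H+; let x = [H+] at equilibrium.
Ka = x²/(C₀ − x); solving the quadratic gives x = 1.90 × 10^-3 M.
Fraction ionized = 1.90 × 10^-3 / 0.026 = 0.0731 → 7.3%

7.3%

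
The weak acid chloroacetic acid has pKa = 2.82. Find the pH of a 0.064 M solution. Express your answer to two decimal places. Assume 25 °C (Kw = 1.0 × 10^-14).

ClCH2COOH ⇌ ClCH2COO- + H+
Ka = 10^(−2.82) = 1.51 × 10^-3
From the ICE table, Ka = [H+]²/(0.064 − [H+]) = 1.51 × 10^-3.
The 5% rule fails; solving [H+]² + Ka·[H+] − Ka·C₀ = 0 exactly:
[H+] = [−0.00151 + √(0.00151² + 0.000387)]/2 = 9.10 × 10^-3 M
pH = −log(9.10 × 10^-3) = 2.04

pH = 2.04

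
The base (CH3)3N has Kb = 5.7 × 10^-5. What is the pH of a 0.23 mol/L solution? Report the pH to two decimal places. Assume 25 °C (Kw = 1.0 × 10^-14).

(CH3)3N + H2O ⇌ (CH3)3NH+ + OH-
From the ICE table, Kb = [OH-]²/(0.23 − [OH-]) = 5.7 × 10^-5.
Neglecting [OH-] in the denominator: [OH-] = √(5.7 × 10^-5 × 0.23) = 3.62 × 10^-3 M
Check: 1.6% ionized — well under 5%, approximation valid.
pOH = 2.44, so pH = 14.00 − pOH = 11.56

pH = 11.56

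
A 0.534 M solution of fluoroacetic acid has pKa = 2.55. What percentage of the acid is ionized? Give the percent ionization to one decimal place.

7.0%

FCH2COOH ⇌ FCH2COO- + H+; let x = [H+] at equilibrium.
Ka = 10^(−2.55) = 2.82 × 10^-3
Solve x² + 0.00282x − 0.00151 = 0 → x = 3.74 × 10^-2 M
Fraction ionized = 3.74 × 10^-2 / 0.534 = 0.0700 → 7.0%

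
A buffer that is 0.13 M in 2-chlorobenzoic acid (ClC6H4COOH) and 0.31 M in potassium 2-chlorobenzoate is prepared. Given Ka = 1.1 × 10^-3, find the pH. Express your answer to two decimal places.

pH = 3.34

pKa = −log(1.1 × 10^-3) = 2.959
pH = pKa + log([A⁻]/[HA]) = 2.959 + log(0.31/0.13)
pH = 2.959 + (+0.377) = 3.34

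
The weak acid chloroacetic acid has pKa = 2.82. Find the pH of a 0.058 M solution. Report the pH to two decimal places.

ClCH2COOH ⇌ ClCH2COO- + H+
Ka = 10^(−2.82) = 1.51 × 10^-3
Ka = [H+]²/(0.058 − [H+]) = 1.51 × 10^-3
[H+] is not negligible relative to C₀; solve [H+]² + 0.00151·[H+] − 8.76e-05 = 0.
[H+] = [−0.00151 + √(0.00151² + 0.00035)]/2 = 8.63 × 10^-3 M
pH = −log[H+] = −log(8.63 × 10^-3) = 2.06

pH = 2.06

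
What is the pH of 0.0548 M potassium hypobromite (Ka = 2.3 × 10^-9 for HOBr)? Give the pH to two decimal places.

OBr- is the conjugate base of the weak acid HOBr.
Kb = Kw/Ka = 1.0×10^-14 / 2.3 × 10^-9 = 4.35 × 10^-6
From the ICE table, Kb = [OH-]²/(0.0548 − [OH-]) = 4.35 × 10^-6.
Since Kb ≪ C₀, [OH-] ≈ √(Kb·C₀) = 4.88 × 10^-4 M.
Check: 0.89% ionized — well under 5%, approximation valid.
pOH = −log(4.88 × 10^-4) = 3.31; pH = 14.00 − 3.31 = 10.69

pH = 10.69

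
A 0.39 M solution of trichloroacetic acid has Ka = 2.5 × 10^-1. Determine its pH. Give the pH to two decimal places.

pH = 0.68

Cl3CCOOH ⇌ Cl3CCOO- + H+
From the ICE table, Ka = x²/(0.39 − x) = 2.5 × 10^-1.
Here C₀/Ka ≈ 1.56, so the small-x approximation fails. Use the quadratic:
x = (−Ka + √(Ka² + 4·Ka·C₀))/2 = 2.11 × 10^-1 M
pH = −log[H+] = −log(2.11 × 10^-1) = 0.68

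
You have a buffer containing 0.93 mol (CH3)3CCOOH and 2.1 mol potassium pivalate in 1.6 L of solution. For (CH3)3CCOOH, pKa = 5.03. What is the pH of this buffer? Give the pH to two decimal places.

pH = 5.38

pH = pKa + log([A⁻]/[HA]) = 5.03 + log(2.1/0.93)
pH = 5.03 + (+0.354) = 5.38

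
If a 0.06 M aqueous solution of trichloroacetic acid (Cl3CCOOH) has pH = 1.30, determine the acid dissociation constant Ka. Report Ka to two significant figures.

Ka = 2.5 × 10^-1

[H+] = 10^(-1.30) = 5.01 × 10^-2 M
At equilibrium [HA] = 0.06 − 5.01 × 10^-2 = 9.90 × 10^-3 M
Ka = [H+][A-]/[HA] = (5.01 × 10^-2)² / 9.90 × 10^-3 = 2.5 × 10^-1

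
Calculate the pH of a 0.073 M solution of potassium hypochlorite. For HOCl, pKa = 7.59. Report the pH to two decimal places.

OCl- is the conjugate base of the weak acid HOCl.
Ka = 10^(−7.59) = 2.57 × 10^-8
Kb = Kw/Ka = 1.0×10^-14 / 2.57 × 10^-8 = 3.89 × 10^-7
Let x = [OH-] at equilibrium. Kb = x²/(0.073 − x).
Since Kb ≪ C₀, x ≈ √(Kb·C₀) = 1.69 × 10^-4 M.
Check: 0.23% ionized — well under 5%, approximation valid.
pOH = 3.77, so pH = 14.00 − pOH = 10.23

pH = 10.23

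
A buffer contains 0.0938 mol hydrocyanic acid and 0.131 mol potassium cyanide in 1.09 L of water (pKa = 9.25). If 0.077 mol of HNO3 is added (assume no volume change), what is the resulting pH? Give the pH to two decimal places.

After neutralization: n(HCN) = 0.171 mol, n(CN-) = 0.054 mol.
Henderson–Hasselbalch with mole ratio 0.054/0.171: pH = 9.25 + (-0.501)

pH = 8.75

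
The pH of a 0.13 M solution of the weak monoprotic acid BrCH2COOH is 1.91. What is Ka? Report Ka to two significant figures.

[H+] = 10^(-1.91) = 1.23 × 10^-2 M
At equilibrium [HA] = 0.13 − 1.23 × 10^-2 = 1.18 × 10^-1 M
Ka = [H+][A-]/[HA] = (1.23 × 10^-2)² / 1.18 × 10^-1 = 1.3 × 10^-3

Ka = 1.3 × 10^-3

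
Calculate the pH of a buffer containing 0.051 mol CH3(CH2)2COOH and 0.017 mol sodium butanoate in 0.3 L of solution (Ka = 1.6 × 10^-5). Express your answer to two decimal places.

pH = 4.32

pKa = −log(1.6 × 10^-5) = 4.796
pH = pKa + log([A⁻]/[HA]) = 4.796 + log(0.017/0.051)
pH = 4.796 + (-0.477) = 4.32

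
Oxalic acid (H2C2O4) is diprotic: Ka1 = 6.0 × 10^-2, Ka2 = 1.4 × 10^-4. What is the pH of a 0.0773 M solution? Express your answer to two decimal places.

Since Ka1 ≫ Ka2, the first ionization dominates [H+].
Ka1 = x²/(0.0773 − x) = 6.0 × 10^-2
Solving the quadratic: x = (−Ka1 + √(Ka1² + 4·Ka1·C₀))/2 = 4.44 × 10^-2 M
pH = −log(4.44 × 10^-2) = 1.35

pH = 1.35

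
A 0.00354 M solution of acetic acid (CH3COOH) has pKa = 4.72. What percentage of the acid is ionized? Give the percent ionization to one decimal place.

CH3COOH ⇌ CH3COO- + H+; let x = [H+] at equilibrium.
Ka = 10^(−4.72) = 1.91 × 10^-5
Ka = x²/(C₀ − x); solving the quadratic gives x = 2.51 × 10^-4 M.
% ionization = x/C₀ × 100% = 2.51 × 10^-4/0.00354 × 100% = 7.1%

7.1%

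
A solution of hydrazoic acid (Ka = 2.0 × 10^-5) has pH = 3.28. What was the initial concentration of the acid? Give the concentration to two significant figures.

[H+] = 10^(-3.28) = 5.25 × 10^-4 M = x
Ka = x²/(C₀ − x) ⇒ C₀ = x + x²/Ka
C₀ = 5.25 × 10^-4 + (5.25 × 10^-4)²/(2.0 × 10^-5) = 1.43 × 10^-2 M

C₀ = 1.4 × 10^-2 M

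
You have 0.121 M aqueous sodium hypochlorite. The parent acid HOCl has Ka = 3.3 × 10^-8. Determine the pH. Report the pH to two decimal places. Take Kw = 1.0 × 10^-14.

OCl- is the conjugate base of the weak acid HOCl.
Kb = Kw/Ka = 1.0×10^-14 / 3.3 × 10^-8 = 3.03 × 10^-7
From the ICE table, Kb = [OH-]²/(0.121 − [OH-]) = 3.03 × 10^-7.
Neglecting [OH-] in the denominator: [OH-] = √(3.03 × 10^-7 × 0.121) = 1.91 × 10^-4 M
Check: 0.16% ionized — well under 5%, approximation valid.
pOH = −log(1.91 × 10^-4) = 3.72; pH = 14.00 − 3.72 = 10.28

pH = 10.28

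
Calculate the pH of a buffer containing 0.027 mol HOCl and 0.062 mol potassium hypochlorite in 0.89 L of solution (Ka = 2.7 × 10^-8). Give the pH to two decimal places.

pH = 7.93

pKa = −log(2.7 × 10^-8) = 7.569
Henderson–Hasselbalch: pH = pKa + log([OCl-]/[HOCl]) = 7.569 + log(0.062/0.027)
pH = 7.569 + (+0.361) = 7.93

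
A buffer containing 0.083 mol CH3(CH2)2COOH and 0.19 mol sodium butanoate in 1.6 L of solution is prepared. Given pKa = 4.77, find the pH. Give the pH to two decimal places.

pH = 5.13

Henderson–Hasselbalch: pH = pKa + log([CH3(CH2)2COO-]/[CH3(CH2)2COOH]) = 4.77 + log(0.19/0.083)
pH = 4.77 + (+0.360) = 5.13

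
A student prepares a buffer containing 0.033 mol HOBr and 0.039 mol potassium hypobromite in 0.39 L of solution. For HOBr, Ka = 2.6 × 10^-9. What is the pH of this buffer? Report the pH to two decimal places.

pH = 8.66

pKa = −log(2.6 × 10^-9) = 8.585
pH = pKa + log([A⁻]/[HA]) = 8.585 + log(0.039/0.033)
pH = 8.585 + (+0.073) = 8.66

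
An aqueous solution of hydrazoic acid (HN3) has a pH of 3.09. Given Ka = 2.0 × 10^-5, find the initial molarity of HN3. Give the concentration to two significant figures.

C₀ = 3.4 × 10^-2 M

[H+] = 10^(-3.09) = 8.13 × 10^-4 M = x
Ka = x²/(C₀ − x) ⇒ C₀ = x + x²/Ka
C₀ = 8.13 × 10^-4 + (8.13 × 10^-4)²/(2.0 × 10^-5) = 3.39 × 10^-2 M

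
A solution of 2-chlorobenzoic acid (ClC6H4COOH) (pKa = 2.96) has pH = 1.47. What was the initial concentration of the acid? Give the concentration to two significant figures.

C₀ = 1.1 M

[H+] = 10^(-1.47) = 3.39 × 10^-2 M = x
Ka = 10^(−2.96) = 1.10 × 10^-3
Ka = x²/(C₀ − x) ⇒ C₀ = x + x²/Ka
C₀ = 3.39 × 10^-2 + (3.39 × 10^-2)²/(1.10 × 10^-3) = 1.08 M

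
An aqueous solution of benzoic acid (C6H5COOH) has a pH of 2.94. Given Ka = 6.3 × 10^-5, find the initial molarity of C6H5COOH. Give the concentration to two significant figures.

C₀ = 2.2 × 10^-2 M

[H+] = 10^(-2.94) = 1.15 × 10^-3 M = x
Ka = x²/(C₀ − x) ⇒ C₀ = x + x²/Ka
C₀ = 1.15 × 10^-3 + (1.15 × 10^-3)²/(6.3 × 10^-5) = 2.21 × 10^-2 M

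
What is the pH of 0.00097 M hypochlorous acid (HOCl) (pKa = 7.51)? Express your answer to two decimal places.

pH = 5.26

HOCl ⇌ OCl- + H+
Ka = 10^(−7.51) = 3.09 × 10^-8
Ka = [H+]²/(0.00097 − [H+]) = 3.09 × 10^-8
Neglecting [H+] in the denominator: [H+] = √(3.09 × 10^-8 × 0.00097) = 5.47 × 10^-6 M
pH = −log[H+] = −log(5.47 × 10^-6) = 5.26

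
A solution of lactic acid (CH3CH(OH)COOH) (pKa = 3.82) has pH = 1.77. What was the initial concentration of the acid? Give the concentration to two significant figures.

[H+] = 10^(-1.77) = 1.70 × 10^-2 M = x
Ka = 10^(−3.82) = 1.51 × 10^-4
Ka = x²/(C₀ − x) ⇒ C₀ = x + x²/Ka
C₀ = 1.70 × 10^-2 + (1.70 × 10^-2)²/(1.51 × 10^-4) = 1.93 M

C₀ = 1.9 M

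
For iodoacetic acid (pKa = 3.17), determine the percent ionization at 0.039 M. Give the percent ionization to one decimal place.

12.3%

ICH2COOH ⇌ ICH2COO- + H+; let x = [H+] at equilibrium.
Ka = 10^(−3.17) = 6.76 × 10^-4
Ka = x²/(C₀ − x); solving the quadratic gives x = 4.81 × 10^-3 M.
% ionization = x/C₀ × 100% = 4.81 × 10^-3/0.039 × 100% = 12.3%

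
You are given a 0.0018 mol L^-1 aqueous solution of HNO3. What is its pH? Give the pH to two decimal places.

HNO3 is a strong acid and dissociates completely, so [H+] = 0.0018 M.
pH = -log(0.0018) = 2.74

pH = 2.74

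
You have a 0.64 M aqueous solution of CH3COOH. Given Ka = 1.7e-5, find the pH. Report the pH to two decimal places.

pH = 2.48

CH3COOH ⇌ CH3COO- + H+
From the ICE table, Ka = [H+]²/(0.64 − [H+]) = 1.7 × 10^-5.
Neglecting [H+] in the denominator: [H+] = √(1.7 × 10^-5 × 0.64) = 3.30 × 10^-3 M
([H+]/C₀ = 0.52% < 5%, so the approximation holds.)
pH = −log[H+] = −log(3.30 × 10^-3) = 2.48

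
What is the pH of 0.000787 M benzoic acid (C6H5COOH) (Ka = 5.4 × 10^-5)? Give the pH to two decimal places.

C6H5COOH ⇌ C6H5COO- + H+
From the ICE table, Ka = [H+]²/(0.000787 − [H+]) = 5.4 × 10^-5.
Here C₀/Ka ≈ 14.6, so the small-[H+] approximation fails. Use the quadratic:
[H+] = (−Ka + √(Ka² + 4·Ka·C₀))/2 = 1.81 × 10^-4 M
pH = −log[H+] = −log(1.81 × 10^-4) = 3.74

pH = 3.74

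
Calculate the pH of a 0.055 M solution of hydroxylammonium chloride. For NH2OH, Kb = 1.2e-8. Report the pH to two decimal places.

pH = 3.67

NH3OH+ is the conjugate acid of the weak base NH2OH.
Ka = Kw/Kb = 1.0×10^-14 / 1.2 × 10^-8 = 8.33 × 10^-7
Let x = [H+] at equilibrium. Ka = x²/(0.055 − x).
Since Ka ≪ C₀, x ≈ √(Ka·C₀) = 2.14 × 10^-4 M.
Check: 0.39% ionized — well under 5%, approximation valid.
pH = −log[H+] = −log(2.14 × 10^-4) = 3.67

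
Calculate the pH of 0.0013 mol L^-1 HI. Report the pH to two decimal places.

pH = 2.89

HI is a strong acid and dissociates completely, so [H+] = 0.0013 M.
pH = -log(0.0013) = 2.89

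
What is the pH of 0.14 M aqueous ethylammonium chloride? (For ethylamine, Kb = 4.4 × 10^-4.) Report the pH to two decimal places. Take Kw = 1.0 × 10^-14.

C2H5NH3+ is the conjugate acid of the weak base C2H5NH2.
Ka = Kw/Kb = 1.0×10^-14 / 4.4 × 10^-4 = 2.27 × 10^-11
Let x = [H+] at equilibrium. Ka = x²/(0.14 − x).
Neglecting x in the denominator: x = √(2.27 × 10^-11 × 0.14) = 1.78 × 10^-6 M
Check: 0.0013% ionized — well under 5%, approximation valid.
pH = −log(1.78 × 10^-6) = 5.75

pH = 5.75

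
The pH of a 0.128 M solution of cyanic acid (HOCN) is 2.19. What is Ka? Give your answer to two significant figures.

Ka = 3.4 × 10^-4

[H+] = 10^(-2.19) = 6.46 × 10^-3 M
At equilibrium [HA] = 0.128 − 6.46 × 10^-3 = 1.22 × 10^-1 M
Ka = [H+][A-]/[HA] = (6.46 × 10^-3)² / 1.22 × 10^-1 = 3.4 × 10^-4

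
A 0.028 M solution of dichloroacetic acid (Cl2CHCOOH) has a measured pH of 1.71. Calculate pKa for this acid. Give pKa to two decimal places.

[H+] = 10^(-1.71) = 1.95 × 10^-2 M
At equilibrium [HA] = 0.028 − 1.95 × 10^-2 = 8.50 × 10^-3 M
Ka = [H+][A-]/[HA] = (1.95 × 10^-2)² / 8.50 × 10^-3 = 4.47 × 10^-2
pKa = -log(4.47 × 10^-2) = 1.35

pKa = 1.35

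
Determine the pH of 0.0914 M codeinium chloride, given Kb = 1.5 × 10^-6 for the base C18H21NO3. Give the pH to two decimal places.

C18H22NO3+ is the conjugate acid of the weak base C18H21NO3.
Ka = Kw/Kb = 1.0×10^-14 / 1.5 × 10^-6 = 6.67 × 10^-9
Ka = x²/(0.0914 − x) = 6.67 × 10^-9
Since Ka ≪ C₀, x ≈ √(Ka·C₀) = 2.47 × 10^-5 M.
pH = −log(2.47 × 10^-5) = 4.61

pH = 4.61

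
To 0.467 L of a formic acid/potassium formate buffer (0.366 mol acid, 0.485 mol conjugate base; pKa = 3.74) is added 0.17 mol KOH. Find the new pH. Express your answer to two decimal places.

OH- converts HCOOH to HCOO-: HCOOH → 0.196 mol, HCOO- → 0.655 mol.
Henderson–Hasselbalch with mole ratio 0.655/0.196: pH = 3.74 + (+0.524)

pH = 4.26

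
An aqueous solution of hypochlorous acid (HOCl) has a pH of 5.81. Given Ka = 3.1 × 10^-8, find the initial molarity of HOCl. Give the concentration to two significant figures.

[H+] = 10^(-5.81) = 1.55 × 10^-6 M = x
Ka = x²/(C₀ − x) ⇒ C₀ = x + x²/Ka
C₀ = 1.55 × 10^-6 + (1.55 × 10^-6)²/(3.1 × 10^-8) = 7.90 × 10^-5 M

C₀ = 7.9 × 10^-5 M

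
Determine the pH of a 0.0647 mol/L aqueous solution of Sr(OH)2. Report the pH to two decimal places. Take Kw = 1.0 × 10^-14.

pH = 13.11

Sr(OH)2 is a strong base (each formula unit releases 2 OH-); [OH-] = 0.129 M.
pOH = -log(0.129) = 0.89
pH = 14.00 - 0.89 = 13.11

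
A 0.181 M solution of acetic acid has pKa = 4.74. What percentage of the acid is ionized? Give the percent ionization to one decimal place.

1.0%

CH3COOH ⇌ CH3COO- + H+; let x = [H+] at equilibrium.
Ka = 10^(−4.74) = 1.82 × 10^-5
x ≈ √(Ka·C₀) = √(1.82 × 10^-5 × 0.181) = 1.81 × 10^-3 M
% ionization = x/C₀ × 100% = 1.81 × 10^-3/0.181 × 100% = 1.0%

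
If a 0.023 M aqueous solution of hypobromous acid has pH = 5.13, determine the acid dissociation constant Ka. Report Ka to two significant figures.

[H+] = 10^(-5.13) = 7.41 × 10^-6 M
At equilibrium [HA] = 0.023 − 7.41 × 10^-6 = 2.30 × 10^-2 M
Ka = [H+][A-]/[HA] = (7.41 × 10^-6)² / 2.30 × 10^-2 = 2.4 × 10^-9

Ka = 2.4 × 10^-9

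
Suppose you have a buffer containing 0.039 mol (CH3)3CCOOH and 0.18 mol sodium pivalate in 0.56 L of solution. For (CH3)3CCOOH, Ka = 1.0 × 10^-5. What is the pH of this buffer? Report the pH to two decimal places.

pKa = −log(1.0 × 10^-5) = 5.000
Using pH = pKa + log([base]/[acid]) with [base]/[acid] = 0.18/0.039:
pH = 5.000 + (+0.664) = 5.66

pH = 5.66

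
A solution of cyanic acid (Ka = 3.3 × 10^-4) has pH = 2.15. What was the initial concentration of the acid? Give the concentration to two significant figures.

C₀ = 1.6 × 10^-1 M

[H+] = 10^(-2.15) = 7.08 × 10^-3 M = x
Ka = x²/(C₀ − x) ⇒ C₀ = x + x²/Ka
C₀ = 7.08 × 10^-3 + (7.08 × 10^-3)²/(3.3 × 10^-4) = 1.59 × 10^-1 M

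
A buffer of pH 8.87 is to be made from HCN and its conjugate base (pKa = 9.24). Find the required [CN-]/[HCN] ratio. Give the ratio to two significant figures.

ratio = 0.43

pH = pKa + log(r) ⇒ log(r) = 8.87 − 9.24 = -0.37
r = [CN-]/[HCN] = 10^(-0.37) = 0.427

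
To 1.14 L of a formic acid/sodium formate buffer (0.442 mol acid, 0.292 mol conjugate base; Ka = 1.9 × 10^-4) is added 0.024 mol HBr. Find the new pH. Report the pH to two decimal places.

After neutralization: n(HCOOH) = 0.466 mol, n(HCOO-) = 0.268 mol.
pKa = −log(1.9 × 10^-4) = 3.721
Henderson–Hasselbalch with mole ratio 0.268/0.466: pH = 3.721 + (-0.240)

pH = 3.48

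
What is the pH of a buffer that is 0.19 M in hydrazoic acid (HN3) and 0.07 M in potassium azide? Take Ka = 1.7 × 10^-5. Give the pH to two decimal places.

pKa = −log(1.7 × 10^-5) = 4.770
pH = pKa + log([A⁻]/[HA]) = 4.770 + log(0.07/0.19)
pH = 4.770 + (-0.434) = 4.34

pH = 4.34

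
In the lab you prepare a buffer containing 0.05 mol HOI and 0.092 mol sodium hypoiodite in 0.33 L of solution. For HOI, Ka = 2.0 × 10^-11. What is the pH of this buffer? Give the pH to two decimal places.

pKa = −log(2.0 × 10^-11) = 10.699
Using pH = pKa + log([base]/[acid]) with [base]/[acid] = 0.092/0.05:
pH = 10.699 + (+0.265) = 10.96

pH = 10.96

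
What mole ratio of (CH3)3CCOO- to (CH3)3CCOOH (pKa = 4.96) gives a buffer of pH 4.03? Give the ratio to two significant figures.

pH = pKa + log(r) ⇒ log(r) = 4.03 − 4.96 = -0.93
r = [(CH3)3CCOO-]/[(CH3)3CCOOH] = 10^(-0.93) = 0.117

ratio = 0.12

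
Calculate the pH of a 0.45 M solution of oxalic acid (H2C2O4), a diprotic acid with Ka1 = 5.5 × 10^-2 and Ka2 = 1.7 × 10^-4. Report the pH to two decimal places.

pH = 0.88

Ka1 ≫ Ka2, so treat the first dissociation as the only significant source of H+.
Ka1 = x²/(0.45 − x) = 5.5 × 10^-2
Solving the quadratic: x = (−Ka1 + √(Ka1² + 4·Ka1·C₀))/2 = 1.32 × 10^-1 M
pH = −log(1.32 × 10^-1) = 0.88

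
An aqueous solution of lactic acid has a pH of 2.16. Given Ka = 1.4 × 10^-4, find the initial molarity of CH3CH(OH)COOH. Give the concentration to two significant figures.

[H+] = 10^(-2.16) = 6.92 × 10^-3 M = x
Ka = x²/(C₀ − x) ⇒ C₀ = x + x²/Ka
C₀ = 6.92 × 10^-3 + (6.92 × 10^-3)²/(1.4 × 10^-4) = 3.49 × 10^-1 M

C₀ = 3.5 × 10^-1 M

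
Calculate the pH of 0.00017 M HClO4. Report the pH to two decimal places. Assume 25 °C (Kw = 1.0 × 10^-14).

HClO4 is a strong acid and dissociates completely, so [H+] = 0.00017 M.
pH = -log(0.00017) = 3.77

pH = 3.77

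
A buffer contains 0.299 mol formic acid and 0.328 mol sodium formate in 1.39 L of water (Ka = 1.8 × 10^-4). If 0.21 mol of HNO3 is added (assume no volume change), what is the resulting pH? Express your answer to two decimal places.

pH = 3.11

After neutralization: n(HCOOH) = 0.509 mol, n(HCOO-) = 0.118 mol.
pKa = −log(1.8 × 10^-4) = 3.745
pH = pKa + log(n_HCOO-/n_HCOOH) = 3.745 + log(0.118/0.509) = 3.745 + (-0.635)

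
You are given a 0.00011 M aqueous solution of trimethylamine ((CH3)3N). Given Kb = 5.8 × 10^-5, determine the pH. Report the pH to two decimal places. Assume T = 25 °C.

(CH3)3N + H2O ⇌ (CH3)3NH+ + OH-
Kb = [OH-]²/(0.00011 − [OH-]) = 5.8 × 10^-5
[OH-] is not negligible relative to C₀; solve [OH-]² + 5.8e-05·[OH-] − 6.38e-09 = 0.
[OH-] = (−Kb + √(Kb² + 4·Kb·C₀))/2 = 5.60 × 10^-5 M
pOH = 4.25, so pH = 14.00 − pOH = 9.75

pH = 9.75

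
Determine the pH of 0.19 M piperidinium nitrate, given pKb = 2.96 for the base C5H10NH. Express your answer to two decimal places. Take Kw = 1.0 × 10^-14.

C5H10NH2+ is the conjugate acid of the weak base C5H10NH.
Kb = 10^(−2.96) = 1.10 × 10^-3
Ka = Kw/Kb = 1.0×10^-14 / 1.10 × 10^-3 = 9.09 × 10^-12
Ka = x²/(0.19 − x) = 9.09 × 10^-12
Neglecting x in the denominator: x = √(9.09 × 10^-12 × 0.19) = 1.31 × 10^-6 M
(x/C₀ = 0.00069% < 5%, so the approximation holds.)
pH = −log(1.31 × 10^-6) = 5.88

pH = 5.88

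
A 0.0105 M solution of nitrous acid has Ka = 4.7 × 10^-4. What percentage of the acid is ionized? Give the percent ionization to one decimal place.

19.0%

HNO2 ⇌ NO2- + H+; let x = [H+] at equilibrium.
Ka = x²/(C₀ − x); solving the quadratic gives x = 2.00 × 10^-3 M.
Fraction ionized = 2.00 × 10^-3 / 0.0105 = 0.1905 → 19.0%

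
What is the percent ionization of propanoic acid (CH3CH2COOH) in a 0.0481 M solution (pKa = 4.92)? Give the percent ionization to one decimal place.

1.6%

CH3CH2COOH ⇌ CH3CH2COO- + H+; let x = [H+] at equilibrium.
Ka = 10^(−4.92) = 1.20 × 10^-5
x ≈ √(Ka·C₀) = √(1.20 × 10^-5 × 0.0481) = 7.60 × 10^-4 M
% ionization = x/C₀ × 100% = 7.60 × 10^-4/0.0481 × 100% = 1.6%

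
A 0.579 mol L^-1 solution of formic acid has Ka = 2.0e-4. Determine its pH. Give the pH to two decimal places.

HCOOH ⇌ HCOO- + H+
From the ICE table, Ka = [H+]²/(0.579 − [H+]) = 2.0 × 10^-4.
Assume [H+] ≪ 0.579: [H+] ≈ √(2.0 × 10^-4 × 0.579) = 1.08 × 10^-2 M
([H+]/C₀ = 1.9% < 5%, so the approximation holds.)
pH = −log[H+] = −log(1.08 × 10^-2) = 1.97

pH = 1.97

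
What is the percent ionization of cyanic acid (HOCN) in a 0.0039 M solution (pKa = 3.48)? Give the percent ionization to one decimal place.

25.2%

HOCN ⇌ OCN- + H+; let x = [H+] at equilibrium.
Ka = 10^(−3.48) = 3.31 × 10^-4
Solve x² + 0.000331x − 1.29e-06 = 0 → x = 9.83 × 10^-4 M
Fraction ionized = 9.83 × 10^-4 / 0.0039 = 0.2521 → 25.2%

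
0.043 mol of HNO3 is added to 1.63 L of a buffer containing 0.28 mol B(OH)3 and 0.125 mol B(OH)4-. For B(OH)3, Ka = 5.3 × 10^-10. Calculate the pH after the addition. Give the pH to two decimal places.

pH = 8.68

After neutralization: n(B(OH)3) = 0.323 mol, n(B(OH)4-) = 0.082 mol.
pKa = −log(5.3 × 10^-10) = 9.276
pH = pKa + log([A⁻]/[HA]) = 9.276 + log(0.082/0.323) = 9.276 -0.595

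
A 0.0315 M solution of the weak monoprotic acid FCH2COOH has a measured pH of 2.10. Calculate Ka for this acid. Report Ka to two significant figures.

Ka = 2.7 × 10^-3

[H+] = 10^(-2.10) = 7.94 × 10^-3 M
At equilibrium [HA] = 0.0315 − 7.94 × 10^-3 = 2.36 × 10^-2 M
Ka = [H+][A-]/[HA] = (7.94 × 10^-3)² / 2.36 × 10^-2 = 2.7 × 10^-3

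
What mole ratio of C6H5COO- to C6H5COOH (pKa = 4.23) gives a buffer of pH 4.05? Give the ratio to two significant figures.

ratio = 0.66

pH = pKa + log(r) ⇒ log(r) = 4.05 − 4.23 = -0.18
r = [C6H5COO-]/[C6H5COOH] = 10^(-0.18) = 0.661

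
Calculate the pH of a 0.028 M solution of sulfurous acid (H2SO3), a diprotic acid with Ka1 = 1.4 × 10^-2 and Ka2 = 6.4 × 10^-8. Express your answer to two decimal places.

Since Ka1 ≫ Ka2, the first ionization dominates [H+].
Ka1 = x²/(0.028 − x) = 1.4 × 10^-2
Solving the quadratic: x = (−Ka1 + √(Ka1² + 4·Ka1·C₀))/2 = 1.40 × 10^-2 M
pH = −log(1.40 × 10^-2) = 1.85

pH = 1.85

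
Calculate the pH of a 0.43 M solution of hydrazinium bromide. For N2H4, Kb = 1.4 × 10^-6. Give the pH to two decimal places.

pH = 4.26

N2H5+ is the conjugate acid of the weak base N2H4.
Ka = Kw/Kb = 1.0×10^-14 / 1.4 × 10^-6 = 7.14 × 10^-9
Let x = [H+] at equilibrium. Ka = x²/(0.43 − x).
Assume x ≪ 0.43: x ≈ √(7.14 × 10^-9 × 0.43) = 5.54 × 10^-5 M
pH = −log[H+] = −log(5.54 × 10^-5) = 4.26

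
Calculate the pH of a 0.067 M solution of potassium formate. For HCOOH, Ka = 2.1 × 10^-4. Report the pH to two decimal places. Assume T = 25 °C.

HCOO- is the conjugate base of the weak acid HCOOH.
Kb = Kw/Ka = 1.0×10^-14 / 2.1 × 10^-4 = 4.76 × 10^-11
From the ICE table, Kb = [OH-]²/(0.067 − [OH-]) = 4.76 × 10^-11.
Assume [OH-] ≪ 0.067: [OH-] ≈ √(4.76 × 10^-11 × 0.067) = 1.79 × 10^-6 M
pOH = 5.75, so pH = 14.00 − pOH = 8.25

pH = 8.25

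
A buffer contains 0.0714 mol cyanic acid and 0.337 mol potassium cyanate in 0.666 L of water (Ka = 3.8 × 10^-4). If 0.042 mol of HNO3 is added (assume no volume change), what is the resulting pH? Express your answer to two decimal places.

Added H+ converts OCN- to HOCN: HOCN → 0.113 mol, OCN- → 0.295 mol.
pKa = −log(3.8 × 10^-4) = 3.420
pH = pKa + log([A⁻]/[HA]) = 3.420 + log(0.295/0.113) = 3.420 +0.417

pH = 3.84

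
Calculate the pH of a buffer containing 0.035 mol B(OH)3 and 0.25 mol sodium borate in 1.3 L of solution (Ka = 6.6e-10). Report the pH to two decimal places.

pH = 10.03

pKa = −log(6.6 × 10^-10) = 9.180
Henderson–Hasselbalch: pH = pKa + log([B(OH)4-]/[B(OH)3]) = 9.180 + log(0.25/0.035)
pH = 9.180 + (+0.854) = 10.03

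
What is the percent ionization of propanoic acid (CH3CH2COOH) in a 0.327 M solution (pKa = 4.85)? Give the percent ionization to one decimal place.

0.7%

CH3CH2COOH ⇌ CH3CH2COO- + H+; let x = [H+] at equilibrium.
Ka = 10^(−4.85) = 1.41 × 10^-5
x ≈ √(Ka·C₀) = √(1.41 × 10^-5 × 0.327) = 2.15 × 10^-3 M
% ionization = x/C₀ × 100% = 2.15 × 10^-3/0.327 × 100% = 0.7%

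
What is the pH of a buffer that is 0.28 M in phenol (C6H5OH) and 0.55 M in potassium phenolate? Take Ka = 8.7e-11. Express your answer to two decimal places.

pH = 10.35

pKa = −log(8.7 × 10^-11) = 10.060
Using pH = pKa + log([base]/[acid]) with [base]/[acid] = 0.55/0.28:
pH = 10.060 + (+0.293) = 10.35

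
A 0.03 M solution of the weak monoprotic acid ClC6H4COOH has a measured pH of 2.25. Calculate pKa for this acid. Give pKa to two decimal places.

pKa = 2.89

[H+] = 10^(-2.25) = 5.62 × 10^-3 M
At equilibrium [HA] = 0.03 − 5.62 × 10^-3 = 2.44 × 10^-2 M
Ka = [H+][A-]/[HA] = (5.62 × 10^-3)² / 2.44 × 10^-2 = 1.29 × 10^-3
pKa = -log(1.29 × 10^-3) = 2.89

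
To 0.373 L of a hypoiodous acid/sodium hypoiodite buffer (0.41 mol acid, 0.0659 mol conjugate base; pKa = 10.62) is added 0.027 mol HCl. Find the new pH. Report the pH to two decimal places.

pH = 9.57

Added H+ converts OI- to HOI: HOI → 0.437 mol, OI- → 0.0389 mol.
pH = pKa + log(n_OI-/n_HOI) = 10.62 + log(0.0389/0.437) = 10.62 + (-1.051)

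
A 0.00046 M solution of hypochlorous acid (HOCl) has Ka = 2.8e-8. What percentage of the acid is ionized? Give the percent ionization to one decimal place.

0.8%

HOCl ⇌ OCl- + H+; let x = [H+] at equilibrium.
x ≈ √(Ka·C₀) = √(2.8 × 10^-8 × 0.00046) = 3.59 × 10^-6 M
Fraction ionized = 3.59 × 10^-6 / 0.00046 = 0.0078 → 0.8%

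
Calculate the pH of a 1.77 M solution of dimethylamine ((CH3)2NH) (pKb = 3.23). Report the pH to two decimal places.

pH = 12.51

(CH3)2NH + H2O ⇌ (CH3)2NH2+ + OH-
Kb = 10^(−3.23) = 5.89 × 10^-4
From the ICE table, Kb = [OH-]²/(1.77 − [OH-]) = 5.89 × 10^-4.
Assume [OH-] ≪ 1.77: [OH-] ≈ √(5.89 × 10^-4 × 1.77) = 3.23 × 10^-2 M
Check: 1.8% ionized — well under 5%, approximation valid.
pOH = 1.49, so pH = 14.00 − pOH = 12.51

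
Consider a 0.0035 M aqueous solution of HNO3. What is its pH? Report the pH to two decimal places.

HNO3 is a strong acid and dissociates completely, so [H+] = 0.0035 M.
pH = -log(0.0035) = 2.46

pH = 2.46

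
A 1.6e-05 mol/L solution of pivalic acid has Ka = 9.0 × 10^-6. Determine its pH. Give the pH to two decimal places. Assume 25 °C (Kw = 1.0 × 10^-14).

pH = 5.08

(CH3)3CCOOH ⇌ (CH3)3CCOO- + H+
Let x = [H+] at equilibrium. Ka = x²/(1.6e-05 − x).
Here C₀/Ka ≈ 1.78, so the small-x approximation fails. Use the quadratic:
x = [−9e-06 + √(9e-06² + 5.76e-10)]/2 = 8.32 × 10^-6 M
pH = −log(8.32 × 10^-6) = 5.08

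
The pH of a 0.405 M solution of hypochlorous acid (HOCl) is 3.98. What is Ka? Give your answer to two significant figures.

[H+] = 10^(-3.98) = 1.05 × 10^-4 M
At equilibrium [HA] = 0.405 − 1.05 × 10^-4 = 4.05 × 10^-1 M
Ka = [H+][A-]/[HA] = (1.05 × 10^-4)² / 4.05 × 10^-1 = 2.7 × 10^-8

Ka = 2.7 × 10^-8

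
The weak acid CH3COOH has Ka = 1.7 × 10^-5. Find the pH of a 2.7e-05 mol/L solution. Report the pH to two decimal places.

CH3COOH ⇌ CH3COO- + H+
From the ICE table, Ka = [H+]²/(2.7e-05 − [H+]) = 1.7 × 10^-5.
Here C₀/Ka ≈ 1.59, so the small-[H+] approximation fails. Use the quadratic:
[H+] = [−1.7e-05 + √(1.7e-05² + 1.84e-09)]/2 = 1.45 × 10^-5 M
pH = −log[H+] = −log(1.45 × 10^-5) = 4.84

pH = 4.84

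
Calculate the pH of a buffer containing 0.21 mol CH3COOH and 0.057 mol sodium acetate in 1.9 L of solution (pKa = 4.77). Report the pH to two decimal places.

pH = pKa + log([A⁻]/[HA]) = 4.77 + log(0.057/0.21)
pH = 4.77 + (-0.566) = 4.20

pH = 4.20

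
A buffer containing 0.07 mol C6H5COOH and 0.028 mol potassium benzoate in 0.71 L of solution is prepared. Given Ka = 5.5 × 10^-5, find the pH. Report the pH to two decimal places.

pH = 3.86

pKa = −log(5.5 × 10^-5) = 4.260
pH = pKa + log([A⁻]/[HA]) = 4.260 + log(0.028/0.07)
pH = 4.260 + (-0.398) = 3.86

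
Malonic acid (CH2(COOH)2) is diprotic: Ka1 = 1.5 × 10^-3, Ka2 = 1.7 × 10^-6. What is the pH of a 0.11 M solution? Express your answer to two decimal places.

pH = 1.92

Ka1 ≫ Ka2, so treat the first dissociation as the only significant source of H+.
Ka1 = x²/(0.11 − x) = 1.5 × 10^-3
Solving the quadratic: x = (−Ka1 + √(Ka1² + 4·Ka1·C₀))/2 = 1.21 × 10^-2 M
pH = −log(1.21 × 10^-2) = 1.92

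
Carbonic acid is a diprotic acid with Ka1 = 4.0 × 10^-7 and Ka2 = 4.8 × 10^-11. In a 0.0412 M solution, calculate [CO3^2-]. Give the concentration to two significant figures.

4.8 × 10^-11 M

First ionization gives [H+] ≈ [HCO3-] = 1.28 × 10^-4 M.
Second step: Ka2 = [H+][CO3^2-]/[HCO3-] ≈ [CO3^2-] (since [H+] ≈ [HCO3-]).
So [CO3^2-] ≈ Ka2.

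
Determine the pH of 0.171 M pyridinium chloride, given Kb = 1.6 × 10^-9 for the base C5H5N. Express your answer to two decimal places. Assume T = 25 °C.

C5H5NH+ is the conjugate acid of the weak base C5H5N.
Ka = Kw/Kb = 1.0×10^-14 / 1.6 × 10^-9 = 6.25 × 10^-6
Ka = [H+]²/(0.171 − [H+]) = 6.25 × 10^-6
Assume [H+] ≪ 0.171: [H+] ≈ √(6.25 × 10^-6 × 0.171) = 1.03 × 10^-3 M
([H+]/C₀ = 0.6% < 5%, so the approximation holds.)
pH = −log(1.03 × 10^-3) = 2.99

pH = 2.99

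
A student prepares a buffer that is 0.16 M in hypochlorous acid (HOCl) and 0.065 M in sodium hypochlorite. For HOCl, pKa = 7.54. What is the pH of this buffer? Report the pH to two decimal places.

Henderson–Hasselbalch: pH = pKa + log([OCl-]/[HOCl]) = 7.54 + log(0.065/0.16)
pH = 7.54 + (-0.391) = 7.15

pH = 7.15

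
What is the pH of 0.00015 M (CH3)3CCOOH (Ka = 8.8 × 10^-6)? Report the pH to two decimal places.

(CH3)3CCOOH ⇌ (CH3)3CCOO- + H+
From the ICE table, Ka = [H+]²/(0.00015 − [H+]) = 8.8 × 10^-6.
The 5% rule fails; solving [H+]² + Ka·[H+] − Ka·C₀ = 0 exactly:
[H+] = (−Ka + √(Ka² + 4·Ka·C₀))/2 = 3.22 × 10^-5 M
pH = −log[H+] = −log(3.22 × 10^-5) = 4.49

pH = 4.49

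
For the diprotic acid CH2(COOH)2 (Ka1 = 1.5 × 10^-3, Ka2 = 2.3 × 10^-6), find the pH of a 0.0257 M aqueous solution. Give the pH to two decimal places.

Since Ka1 ≫ Ka2, the first ionization dominates [H+].
Ka1 = x²/(0.0257 − x) = 1.5 × 10^-3
Solving the quadratic: x = (−Ka1 + √(Ka1² + 4·Ka1·C₀))/2 = 5.50 × 10^-3 M
pH = −log(5.50 × 10^-3) = 2.26

pH = 2.26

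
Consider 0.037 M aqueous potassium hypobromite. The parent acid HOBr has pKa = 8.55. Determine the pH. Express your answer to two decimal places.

pH = 10.56

OBr- is the conjugate base of the weak acid HOBr.
Ka = 10^(−8.55) = 2.82 × 10^-9
Kb = Kw/Ka = 1.0×10^-14 / 2.82 × 10^-9 = 3.55 × 10^-6
Kb = x²/(0.037 − x) = 3.55 × 10^-6
Assume x ≪ 0.037: x ≈ √(3.55 × 10^-6 × 0.037) = 3.62 × 10^-4 M
(x/C₀ = 0.98% < 5%, so the approximation holds.)
pOH = 3.44, so pH = 14.00 − pOH = 10.56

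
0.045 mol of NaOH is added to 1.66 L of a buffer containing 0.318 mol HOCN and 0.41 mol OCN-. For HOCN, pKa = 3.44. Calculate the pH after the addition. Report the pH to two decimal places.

pH = 3.66

OH- converts HOCN to OCN-: HOCN → 0.273 mol, OCN- → 0.455 mol.
Henderson–Hasselbalch with mole ratio 0.455/0.273: pH = 3.44 + (+0.222)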